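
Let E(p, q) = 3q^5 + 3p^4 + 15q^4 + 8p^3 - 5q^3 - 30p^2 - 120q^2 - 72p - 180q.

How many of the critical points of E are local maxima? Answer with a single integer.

2

E separates as a function of p plus a function of q, so ∇E=0 decouples.
∂E/∂p = 12(p - 2)(p + 1)(p + 3) = 0 at p ∈ {-3, -1, 2}; ∂E/∂q = 15(q - 2)(q + 1)(q + 2)(q + 3) = 0 at q ∈ {-3, -2, -1, 2}.
The Hessian is diagonal: diag(E_pp, E_qq). Second derivatives: E_pp(-3)=120, E_pp(-1)=-72, E_pp(2)=180; E_qq(-3)=-150, E_qq(-2)=60, E_qq(-1)=-90, E_qq(2)=900.
Local maxima occur where both diagonal entries negative: (-1, -3), (-1, -1). Count: 2.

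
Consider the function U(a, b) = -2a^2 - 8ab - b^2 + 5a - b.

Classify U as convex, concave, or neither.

neither

U is quadratic, so its Hessian is the constant matrix H = [[-4, -8], [-8, -2]].
det(H) = -56, tr(H) = -6.
det(H) < 0, so H is indefinite: neither convex nor concave.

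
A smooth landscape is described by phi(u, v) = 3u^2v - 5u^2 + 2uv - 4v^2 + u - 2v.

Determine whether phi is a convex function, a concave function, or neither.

The term 3u^2v is cubic, so the Hessian is not constant.
∂²phi/∂u² = 6v - 10, which takes both signs as v varies (negative for sufficiently negative v). A diagonal entry of the Hessian changing sign means the Hessian is neither positive- nor negative-semidefinite on all of R^2.

neither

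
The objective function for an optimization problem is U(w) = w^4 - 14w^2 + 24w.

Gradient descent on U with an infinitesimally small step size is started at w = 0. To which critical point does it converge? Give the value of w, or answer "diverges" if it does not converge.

-3

U'(w) = 4(w - 2)(w - 1)(w + 3), so U'(0) = 24.
Gradient descent moves in the -U' direction, i.e. w is decreasing.
The nearest critical point in that direction is w = -3, where U'' = 80 > 0 (a local minimum). The iterate converges there.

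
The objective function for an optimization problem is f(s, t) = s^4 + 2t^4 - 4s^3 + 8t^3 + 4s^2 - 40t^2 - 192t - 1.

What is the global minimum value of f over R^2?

-559

f(s,t) separates as P(s) + Q(t) − 1, so its minimum is min P + min Q − 1.
P'(s) = 4s(s - 2)(s - 1) vanishes at s ∈ {0, 1, 2}; Q'(t) = 8(t - 3)(t + 2)(t + 4) vanishes at t ∈ {-4, -2, 3}.
Local minima of P (where P''>0): P(0)=0, P(2)=0. Local minima of Q: Q(-4)=128, Q(3)=-558.
So the global minimum of f is P(0) + Q(3) − 1 = 0 − 558 − 1 = -559, attained at (0, 3).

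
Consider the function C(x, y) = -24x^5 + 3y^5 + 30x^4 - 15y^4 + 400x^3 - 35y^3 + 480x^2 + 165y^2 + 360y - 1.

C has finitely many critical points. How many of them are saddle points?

8

C separates as a function of x plus a function of y, so ∇C=0 decouples.
∂C/∂x = -120x(x - 4)(x + 1)(x + 2) = 0 at x ∈ {-2, -1, 0, 4}; ∂C/∂y = 15(y - 4)(y - 3)(y + 1)(y + 2) = 0 at y ∈ {-2, -1, 3, 4}.
The Hessian is diagonal: diag(C_xx, C_yy). Second derivatives: C_xx(-2)=1440, C_xx(-1)=-600, C_xx(0)=960, C_xx(4)=-14400; C_yy(-2)=-450, C_yy(-1)=300, C_yy(3)=-300, C_yy(4)=450.
Saddle points occur where the two diagonal entries have opposite signs: (-2, -2), (-2, 3), (-1, -1), (-1, 4), (0, -2), (0, 3), (4, -1), (4, 4). Count: 8.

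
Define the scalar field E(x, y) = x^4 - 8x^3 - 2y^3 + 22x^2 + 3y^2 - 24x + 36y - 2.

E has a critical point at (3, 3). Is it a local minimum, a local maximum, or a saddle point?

The mixed partial ∂²E/∂x∂y is 0, so the Hessian at any point is diag(E_xx, E_yy) = diag(4(3x^2 - 12x + 11), 6(-2y + 1)).
At (3, 3): H = diag(8, -30).
The eigenvalues have opposite signs, so H is indefinite: a saddle point.

saddle point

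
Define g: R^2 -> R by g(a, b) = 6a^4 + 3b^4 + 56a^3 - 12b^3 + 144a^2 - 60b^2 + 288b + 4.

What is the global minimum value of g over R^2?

-833

g(a,b) separates as P(a) + Q(b) + 4, so its minimum is min P + min Q + 4.
P'(a) = 24a(a + 3)(a + 4) vanishes at a ∈ {-4, -3, 0}; Q'(b) = 12(b - 4)(b - 2)(b + 3) vanishes at b ∈ {-3, 2, 4}.
Local minima of P (where P''>0): P(-4)=256, P(0)=0. Local minima of Q: Q(-3)=-837, Q(4)=192.
So the global minimum of g is P(0) + Q(-3) + 4 = 0 − 837 + 4 = -833, attained at (0, -3).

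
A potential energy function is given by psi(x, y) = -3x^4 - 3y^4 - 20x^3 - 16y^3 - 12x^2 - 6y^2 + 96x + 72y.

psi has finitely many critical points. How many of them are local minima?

psi separates as a function of x plus a function of y, so ∇psi=0 decouples.
∂psi/∂x = -12(x - 1)(x + 2)(x + 4) = 0 at x ∈ {-4, -2, 1}; ∂psi/∂y = -12(y - 1)(y + 2)(y + 3) = 0 at y ∈ {-3, -2, 1}.
The Hessian is diagonal: diag(psi_xx, psi_yy). Second derivatives: psi_xx(-4)=-120, psi_xx(-2)=72, psi_xx(1)=-180; psi_yy(-3)=-48, psi_yy(-2)=36, psi_yy(1)=-144.
Local minima occur where both diagonal entries positive: (-2, -2). Count: 1.

1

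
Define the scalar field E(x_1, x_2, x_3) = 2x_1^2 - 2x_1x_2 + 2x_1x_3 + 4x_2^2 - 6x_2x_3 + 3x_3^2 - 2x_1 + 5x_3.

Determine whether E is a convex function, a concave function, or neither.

convex

E is quadratic, so its Hessian is the constant matrix H = [[4, -2, 2], [-2, 8, -6], [2, -6, 6]].
Leading principal minors: 4, 28, 40.
All positive ⇒ H ≻ 0 ⇒ convex.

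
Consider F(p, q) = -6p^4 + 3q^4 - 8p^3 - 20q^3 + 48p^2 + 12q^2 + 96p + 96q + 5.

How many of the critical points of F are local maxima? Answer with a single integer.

F separates as a function of p plus a function of q, so ∇F=0 decouples.
∂F/∂p = -24(p - 2)(p + 1)(p + 2) = 0 at p ∈ {-2, -1, 2}; ∂F/∂q = 12(q - 4)(q - 2)(q + 1) = 0 at q ∈ {-1, 2, 4}.
The Hessian is diagonal: diag(F_pp, F_qq). Second derivatives: F_pp(-2)=-96, F_pp(-1)=72, F_pp(2)=-288; F_qq(-1)=180, F_qq(2)=-72, F_qq(4)=120.
Local maxima occur where both diagonal entries negative: (-2, 2), (2, 2). Count: 2.

2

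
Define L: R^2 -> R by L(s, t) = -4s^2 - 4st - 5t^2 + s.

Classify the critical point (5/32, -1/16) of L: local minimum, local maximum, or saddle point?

local maximum

The Hessian of L is constant: H = [[-8, -4], [-4, -10]].
det(H) = (-8)·(-10) − (-4)² = 64.
det(H) > 0 and tr(H) = -18 < 0, so H is negative definite and the point is a local maximum.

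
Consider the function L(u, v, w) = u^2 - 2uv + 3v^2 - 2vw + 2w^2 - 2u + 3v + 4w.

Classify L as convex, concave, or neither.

convex

L is quadratic, so its Hessian is the constant matrix H = [[2, -2, 0], [-2, 6, -2], [0, -2, 4]].
Leading principal minors: 2, 8, 24.
All positive ⇒ H ≻ 0 ⇒ convex.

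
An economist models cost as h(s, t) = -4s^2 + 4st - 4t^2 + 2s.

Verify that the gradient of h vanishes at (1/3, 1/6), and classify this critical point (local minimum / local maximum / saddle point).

local maximum

∇h = (-8s + 4t + 2, 4s - 8t); substituting (1/3, 1/6) gives ∇h = (0, 0), so (1/3, 1/6) is indeed a critical point.
The Hessian of h is constant: H = [[-8, 4], [4, -8]].
det(H) = (-8)·(-8) − 4² = 48.
det(H) > 0 and tr(H) = -16 < 0, so H is negative definite and the point is a local maximum.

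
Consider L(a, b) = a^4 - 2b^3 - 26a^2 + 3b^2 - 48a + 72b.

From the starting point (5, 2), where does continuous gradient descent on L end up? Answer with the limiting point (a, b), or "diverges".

L is separable, so gradient descent decouples: a follows -∂L/∂a, b follows -∂L/∂b.
∂L/∂a = 4(a - 4)(a + 1)(a + 3); at a=5 this is 192, so a decreases.
∂L/∂b = -6(b - 4)(b + 3); at b=2 this is 60, so b decreases.
a converges to its nearest critical value 4 (a local min of the a-part); b converges to -3. The iterate converges to (4, -3).

(4, -3)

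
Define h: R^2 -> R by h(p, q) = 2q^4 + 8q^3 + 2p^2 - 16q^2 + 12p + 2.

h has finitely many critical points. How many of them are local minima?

2

h separates as a function of p plus a function of q, so ∇h=0 decouples.
∂h/∂p = 4(p + 3) = 0 at p ∈ {-3}; ∂h/∂q = 8q(q - 1)(q + 4) = 0 at q ∈ {-4, 0, 1}.
The Hessian is diagonal: diag(h_pp, h_qq). Second derivatives: h_pp(-3)=4; h_qq(-4)=160, h_qq(0)=-32, h_qq(1)=40.
Local minima occur where both diagonal entries positive: (-3, -4), (-3, 1). Count: 2.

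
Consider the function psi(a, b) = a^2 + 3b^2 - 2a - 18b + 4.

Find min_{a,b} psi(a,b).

psi(a,b) separates as P(a) + Q(b) + 4, so its minimum is min P + min Q + 4.
P'(a) = 2a - 2 vanishes at a ∈ {1}; Q'(b) = 6b - 18 vanishes at b ∈ {3}.
Local minima of P (where P''>0): P(1)=-1. Local minima of Q: Q(3)=-27.
So the global minimum of psi is P(1) + Q(3) + 4 = -1 − 27 + 4 = -24, attained at (1, 3).

-24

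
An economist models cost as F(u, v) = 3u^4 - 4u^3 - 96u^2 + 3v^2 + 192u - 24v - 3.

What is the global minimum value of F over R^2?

F(u,v) separates as P(u) + Q(v) − 3, so its minimum is min P + min Q − 3.
P'(u) = 12(u - 4)(u - 1)(u + 4) vanishes at u ∈ {-4, 1, 4}; Q'(v) = 6v - 24 vanishes at v ∈ {4}.
Local minima of P (where P''>0): P(-4)=-1280, P(4)=-256. Local minima of Q: Q(4)=-48.
So the global minimum of F is P(-4) + Q(4) − 3 = -1280 − 48 − 3 = -1331, attained at (-4, 4).

-1331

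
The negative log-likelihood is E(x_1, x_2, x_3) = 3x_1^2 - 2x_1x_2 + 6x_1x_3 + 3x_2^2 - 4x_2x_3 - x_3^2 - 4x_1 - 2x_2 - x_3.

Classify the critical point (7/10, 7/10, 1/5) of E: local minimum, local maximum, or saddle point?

saddle point

The Hessian is constant: H = [[6, -2, 6], [-2, 6, -4], [6, -4, -2]].
Leading principal minors: Δ₁ = 6, Δ₂ = 32, Δ₃ = -280.
The minors fit neither the all-positive nor the alternating-sign pattern, so H is indefinite: a saddle point.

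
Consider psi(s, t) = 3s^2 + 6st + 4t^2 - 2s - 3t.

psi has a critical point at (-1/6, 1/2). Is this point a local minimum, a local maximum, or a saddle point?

The Hessian of psi is constant: H = [[6, 6], [6, 8]].
det(H) = 6·8 − 6² = 12.
det(H) > 0 and tr(H) = 14 > 0, so H is positive definite and the point is a local minimum.

local minimum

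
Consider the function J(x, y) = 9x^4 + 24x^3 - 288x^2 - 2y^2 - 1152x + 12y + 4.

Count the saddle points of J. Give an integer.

2

J separates as a function of x plus a function of y, so ∇J=0 decouples.
∂J/∂x = 36(x - 4)(x + 2)(x + 4) = 0 at x ∈ {-4, -2, 4}; ∂J/∂y = -4(y - 3) = 0 at y ∈ {3}.
The Hessian is diagonal: diag(J_xx, J_yy). Second derivatives: J_xx(-4)=576, J_xx(-2)=-432, J_xx(4)=1728; J_yy(3)=-4.
Saddle points occur where the two diagonal entries have opposite signs: (-4, 3), (4, 3). Count: 2.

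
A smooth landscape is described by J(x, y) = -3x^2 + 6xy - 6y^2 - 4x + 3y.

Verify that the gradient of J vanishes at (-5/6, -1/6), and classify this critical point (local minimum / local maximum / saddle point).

local maximum

∇J = (-6x + 6y - 4, 6x - 12y + 3); substituting (-5/6, -1/6) gives ∇J = (0, 0), so (-5/6, -1/6) is indeed a critical point.
The Hessian of J is constant: H = [[-6, 6], [6, -12]].
det(H) = (-6)·(-12) − 6² = 36.
det(H) > 0 and tr(H) = -18 < 0, so H is negative definite and the point is a local maximum.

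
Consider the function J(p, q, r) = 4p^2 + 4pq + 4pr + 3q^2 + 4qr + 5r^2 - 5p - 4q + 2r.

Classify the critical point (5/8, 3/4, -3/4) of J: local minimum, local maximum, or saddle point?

local minimum

The Hessian is constant: H = [[8, 4, 4], [4, 6, 4], [4, 4, 10]].
Leading principal minors: Δ₁ = 8, Δ₂ = 32, Δ₃ = 224.
All leading minors are positive, so H is positive definite: a local minimum.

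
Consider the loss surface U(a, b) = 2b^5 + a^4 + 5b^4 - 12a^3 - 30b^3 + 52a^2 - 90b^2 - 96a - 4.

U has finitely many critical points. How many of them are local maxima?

2

U separates as a function of a plus a function of b, so ∇U=0 decouples.
∂U/∂a = 4(a - 4)(a - 3)(a - 2) = 0 at a ∈ {2, 3, 4}; ∂U/∂b = 10b(b - 3)(b + 2)(b + 3) = 0 at b ∈ {-3, -2, 0, 3}.
The Hessian is diagonal: diag(U_aa, U_bb). Second derivatives: U_aa(2)=8, U_aa(3)=-4, U_aa(4)=8; U_bb(-3)=-180, U_bb(-2)=100, U_bb(0)=-180, U_bb(3)=900.
Local maxima occur where both diagonal entries negative: (3, -3), (3, 0). Count: 2.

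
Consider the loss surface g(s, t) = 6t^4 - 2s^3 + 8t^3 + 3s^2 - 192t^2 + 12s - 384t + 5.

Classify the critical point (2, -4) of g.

saddle point

The mixed partial ∂²g/∂s∂t is 0, so the Hessian at any point is diag(g_ss, g_tt) = diag(6(-2s + 1), 24(3t^2 + 2t - 16)).
At (2, -4): H = diag(-18, 576).
The eigenvalues have opposite signs, so H is indefinite: a saddle point.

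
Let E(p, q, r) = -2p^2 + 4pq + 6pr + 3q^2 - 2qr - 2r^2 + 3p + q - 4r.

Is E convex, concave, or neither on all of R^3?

neither

E is quadratic, so its Hessian is the constant matrix H = [[-4, 4, 6], [4, 6, -2], [6, -2, -4]].
Leading principal minors: -4, -40, -136.
Neither pattern holds ⇒ H is indefinite ⇒ neither convex nor concave.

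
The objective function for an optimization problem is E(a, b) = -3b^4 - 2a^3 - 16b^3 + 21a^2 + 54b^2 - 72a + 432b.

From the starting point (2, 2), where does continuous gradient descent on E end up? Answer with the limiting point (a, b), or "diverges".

(3, -3)

E is separable, so gradient descent decouples: a follows -∂E/∂a, b follows -∂E/∂b.
∂E/∂a = -6(a - 4)(a - 3); at a=2 this is -12, so a increases.
∂E/∂b = -12(b - 3)(b + 3)(b + 4); at b=2 this is 360, so b decreases.
a converges to its nearest critical value 3 (a local min of the a-part); b converges to -3. The iterate converges to (3, -3).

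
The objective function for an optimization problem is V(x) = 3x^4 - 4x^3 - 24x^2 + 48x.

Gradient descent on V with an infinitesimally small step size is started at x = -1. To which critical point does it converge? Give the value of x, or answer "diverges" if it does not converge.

-2

V'(x) = 12(x - 2)(x - 1)(x + 2), so V'(-1) = 72.
Gradient descent moves in the -V' direction, i.e. x is decreasing.
The nearest critical point in that direction is x = -2, where V'' = 144 > 0 (a local minimum). The iterate converges there.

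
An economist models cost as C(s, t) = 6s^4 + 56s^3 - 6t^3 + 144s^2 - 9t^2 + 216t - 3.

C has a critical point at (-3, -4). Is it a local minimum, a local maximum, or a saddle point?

The mixed partial ∂²C/∂s∂t is 0, so the Hessian at any point is diag(C_ss, C_tt) = diag(24(3s^2 + 14s + 12), -18(2t + 1)).
At (-3, -4): H = diag(-72, 126).
The eigenvalues have opposite signs, so H is indefinite: a saddle point.

saddle point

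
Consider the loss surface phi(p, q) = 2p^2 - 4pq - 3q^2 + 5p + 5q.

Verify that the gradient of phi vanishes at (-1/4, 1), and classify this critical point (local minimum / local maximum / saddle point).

∇phi = (4p - 4q + 5, -4p - 6q + 5); substituting (-1/4, 1) gives ∇phi = (0, 0), so (-1/4, 1) is indeed a critical point.
The Hessian of phi is constant: H = [[4, -4], [-4, -6]].
det(H) = 4·(-6) − (-4)² = -40.
Since det(H) < 0, H is indefinite and the critical point is a saddle point.

saddle point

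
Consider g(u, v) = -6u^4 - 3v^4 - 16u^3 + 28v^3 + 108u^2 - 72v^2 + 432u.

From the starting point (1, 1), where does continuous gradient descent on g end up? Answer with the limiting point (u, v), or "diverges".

g is separable, so gradient descent decouples: u follows -∂g/∂u, v follows -∂g/∂v.
∂g/∂u = -24(u - 3)(u + 2)(u + 3); at u=1 this is 576, so u decreases.
∂g/∂v = -12v(v - 4)(v - 3); at v=1 this is -72, so v increases.
u converges to its nearest critical value -2 (a local min of the u-part); v converges to 3. The iterate converges to (-2, 3).

(-2, 3)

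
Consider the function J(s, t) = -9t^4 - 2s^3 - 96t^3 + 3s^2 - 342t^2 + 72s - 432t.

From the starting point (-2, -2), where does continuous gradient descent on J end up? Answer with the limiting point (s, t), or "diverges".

(-3, -3)

J is separable, so gradient descent decouples: s follows -∂J/∂s, t follows -∂J/∂t.
∂J/∂s = -6(s - 4)(s + 3); at s=-2 this is 36, so s decreases.
∂J/∂t = -36(t + 1)(t + 3)(t + 4); at t=-2 this is 72, so t decreases.
s converges to its nearest critical value -3 (a local min of the s-part); t converges to -3. The iterate converges to (-3, -3).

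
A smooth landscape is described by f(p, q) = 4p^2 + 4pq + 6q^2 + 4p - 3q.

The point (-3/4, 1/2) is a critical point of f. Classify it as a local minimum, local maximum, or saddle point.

local minimum

The Hessian of f is constant: H = [[8, 4], [4, 12]].
det(H) = 8·12 − 4² = 80.
det(H) > 0 and tr(H) = 20 > 0, so H is positive definite and the point is a local minimum.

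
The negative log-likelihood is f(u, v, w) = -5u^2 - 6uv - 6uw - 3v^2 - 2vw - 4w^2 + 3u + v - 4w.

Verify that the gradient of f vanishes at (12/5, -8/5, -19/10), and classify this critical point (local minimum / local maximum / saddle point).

local maximum

∇f = (-10u - 6v - 6w + 3, -6u - 6v - 2w + 1, -6u - 2v - 8w - 4); substituting (12/5, -8/5, -19/10) gives ∇f = (0, 0, 0), so (12/5, -8/5, -19/10) is indeed a critical point.
The Hessian is constant: H = [[-10, -6, -6], [-6, -6, -2], [-6, -2, -8]].
Leading principal minors: Δ₁ = -10, Δ₂ = 24, Δ₃ = -80.
The minors alternate sign starting negative (−, +, −), so H is negative definite: a local maximum.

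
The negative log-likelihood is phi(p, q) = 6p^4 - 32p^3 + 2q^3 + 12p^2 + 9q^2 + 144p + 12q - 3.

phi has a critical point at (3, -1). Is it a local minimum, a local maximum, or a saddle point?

local minimum

The mixed partial ∂²phi/∂p∂q is 0, so the Hessian at any point is diag(phi_pp, phi_qq) = diag(24(3p^2 - 8p + 1), 6(2q + 3)).
At (3, -1): H = diag(96, 6).
Both eigenvalues are positive, so H is positive definite: a local minimum.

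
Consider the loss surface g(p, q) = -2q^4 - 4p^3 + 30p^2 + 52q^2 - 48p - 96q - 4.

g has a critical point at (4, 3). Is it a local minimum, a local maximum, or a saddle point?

The mixed partial ∂²g/∂p∂q is 0, so the Hessian at any point is diag(g_pp, g_qq) = diag(12(-2p + 5), 8(-3q^2 + 13)).
At (4, 3): H = diag(-36, -112).
Both eigenvalues are negative, so H is negative definite: a local maximum.

local maximum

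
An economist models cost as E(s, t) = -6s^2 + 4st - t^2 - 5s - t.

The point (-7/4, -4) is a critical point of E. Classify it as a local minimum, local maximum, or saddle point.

local maximum

The Hessian of E is constant: H = [[-12, 4], [4, -2]].
det(H) = (-12)·(-2) − 4² = 8.
det(H) > 0 and tr(H) = -14 < 0, so H is negative definite and the point is a local maximum.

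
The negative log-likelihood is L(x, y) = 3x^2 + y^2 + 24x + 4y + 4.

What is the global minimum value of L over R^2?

L(x,y) separates as P(x) + Q(y) + 4, so its minimum is min P + min Q + 4.
P'(x) = 6x + 24 vanishes at x ∈ {-4}; Q'(y) = 2y + 4 vanishes at y ∈ {-2}.
Local minima of P (where P''>0): P(-4)=-48. Local minima of Q: Q(-2)=-4.
So the global minimum of L is P(-4) + Q(-2) + 4 = -48 − 4 + 4 = -48, attained at (-4, -2).

-48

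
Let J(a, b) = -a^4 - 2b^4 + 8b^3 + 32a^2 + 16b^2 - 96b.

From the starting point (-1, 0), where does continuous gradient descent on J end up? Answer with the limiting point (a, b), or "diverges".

J is separable, so gradient descent decouples: a follows -∂J/∂a, b follows -∂J/∂b.
∂J/∂a = -4a(a - 4)(a + 4); at a=-1 this is -60, so a increases.
∂J/∂b = -8(b - 3)(b - 2)(b + 2); at b=0 this is -96, so b increases.
a converges to its nearest critical value 0 (a local min of the a-part); b converges to 2. The iterate converges to (0, 2).

(0, 2)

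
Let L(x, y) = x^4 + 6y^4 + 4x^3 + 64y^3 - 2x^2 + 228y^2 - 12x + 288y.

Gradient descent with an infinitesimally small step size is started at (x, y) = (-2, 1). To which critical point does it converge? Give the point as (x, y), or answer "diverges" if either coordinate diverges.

(-3, -1)

L is separable, so gradient descent decouples: x follows -∂L/∂x, y follows -∂L/∂y.
∂L/∂x = 4(x - 1)(x + 1)(x + 3); at x=-2 this is 12, so x decreases.
∂L/∂y = 24(y + 1)(y + 3)(y + 4); at y=1 this is 960, so y decreases.
x converges to its nearest critical value -3 (a local min of the x-part); y converges to -1. The iterate converges to (-3, -1).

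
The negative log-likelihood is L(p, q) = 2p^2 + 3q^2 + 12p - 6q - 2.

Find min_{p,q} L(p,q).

L(p,q) separates as A(p) + B(q) − 2, so its minimum is min A + min B − 2.
A'(p) = 4p + 12 vanishes at p ∈ {-3}; B'(q) = 6q - 6 vanishes at q ∈ {1}.
Local minima of A (where A''>0): A(-3)=-18. Local minima of B: B(1)=-3.
So the global minimum of L is A(-3) + B(1) − 2 = -18 − 3 − 2 = -23, attained at (-3, 1).

-23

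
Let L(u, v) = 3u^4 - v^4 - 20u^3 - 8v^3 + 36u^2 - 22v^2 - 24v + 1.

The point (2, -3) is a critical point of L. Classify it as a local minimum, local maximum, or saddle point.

local maximum

The mixed partial ∂²L/∂u∂v is 0, so the Hessian at any point is diag(L_uu, L_vv) = diag(12(3u^2 - 10u + 6), -4(3v^2 + 12v + 11)).
At (2, -3): H = diag(-24, -8).
Both eigenvalues are negative, so H is negative definite: a local maximum.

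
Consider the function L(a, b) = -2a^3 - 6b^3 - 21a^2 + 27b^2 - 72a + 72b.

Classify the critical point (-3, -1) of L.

saddle point

The mixed partial ∂²L/∂a∂b is 0, so the Hessian at any point is diag(L_aa, L_bb) = diag(-6(2a + 7), 18(-2b + 3)).
At (-3, -1): H = diag(-6, 90).
The eigenvalues have opposite signs, so H is indefinite: a saddle point.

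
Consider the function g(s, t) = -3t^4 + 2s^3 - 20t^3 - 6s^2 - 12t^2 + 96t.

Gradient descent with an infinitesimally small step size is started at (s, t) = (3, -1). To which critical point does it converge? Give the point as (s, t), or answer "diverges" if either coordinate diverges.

(2, -2)

g is separable, so gradient descent decouples: s follows -∂g/∂s, t follows -∂g/∂t.
∂g/∂s = 6s(s - 2); at s=3 this is 18, so s decreases.
∂g/∂t = -12(t - 1)(t + 2)(t + 4); at t=-1 this is 72, so t decreases.
s converges to its nearest critical value 2 (a local min of the s-part); t converges to -2. The iterate converges to (2, -2).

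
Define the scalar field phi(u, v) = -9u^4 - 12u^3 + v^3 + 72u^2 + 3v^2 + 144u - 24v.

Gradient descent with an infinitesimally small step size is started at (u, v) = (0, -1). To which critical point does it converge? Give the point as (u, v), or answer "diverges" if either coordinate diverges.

(-1, 2)

phi is separable, so gradient descent decouples: u follows -∂phi/∂u, v follows -∂phi/∂v.
∂phi/∂u = -36(u - 2)(u + 1)(u + 2); at u=0 this is 144, so u decreases.
∂phi/∂v = 3(v - 2)(v + 4); at v=-1 this is -27, so v increases.
u converges to its nearest critical value -1 (a local min of the u-part); v converges to 2. The iterate converges to (-1, 2).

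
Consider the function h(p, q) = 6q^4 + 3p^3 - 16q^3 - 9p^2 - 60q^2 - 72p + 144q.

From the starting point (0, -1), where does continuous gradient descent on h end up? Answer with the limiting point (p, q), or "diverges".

h is separable, so gradient descent decouples: p follows -∂h/∂p, q follows -∂h/∂q.
∂h/∂p = 9(p - 4)(p + 2); at p=0 this is -72, so p increases.
∂h/∂q = 24(q - 3)(q - 1)(q + 2); at q=-1 this is 192, so q decreases.
p converges to its nearest critical value 4 (a local min of the p-part); q converges to -2. The iterate converges to (4, -2).

(4, -2)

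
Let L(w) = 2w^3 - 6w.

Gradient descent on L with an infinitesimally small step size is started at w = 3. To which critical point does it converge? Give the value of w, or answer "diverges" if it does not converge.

L'(w) = 6(w - 1)(w + 1), so L'(3) = 48.
Gradient descent moves in the -L' direction, i.e. w is decreasing.
The nearest critical point in that direction is w = 1, where L'' = 12 > 0 (a local minimum). The iterate converges there.

1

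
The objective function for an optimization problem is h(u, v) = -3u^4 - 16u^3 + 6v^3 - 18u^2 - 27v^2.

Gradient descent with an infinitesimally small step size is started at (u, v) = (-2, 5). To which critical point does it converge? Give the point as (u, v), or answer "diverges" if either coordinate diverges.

h is separable, so gradient descent decouples: u follows -∂h/∂u, v follows -∂h/∂v.
∂h/∂u = -12u(u + 1)(u + 3); at u=-2 this is -24, so u increases.
∂h/∂v = 18v(v - 3); at v=5 this is 180, so v decreases.
u converges to its nearest critical value -1 (a local min of the u-part); v converges to 3. The iterate converges to (-1, 3).

(-1, 3)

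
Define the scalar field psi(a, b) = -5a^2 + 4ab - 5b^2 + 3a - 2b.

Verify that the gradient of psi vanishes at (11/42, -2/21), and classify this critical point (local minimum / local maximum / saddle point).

local maximum

∇psi = (-10a + 4b + 3, 4a - 10b - 2); substituting (11/42, -2/21) gives ∇psi = (0, 0), so (11/42, -2/21) is indeed a critical point.
The Hessian of psi is constant: H = [[-10, 4], [4, -10]].
det(H) = (-10)·(-10) − 4² = 84.
det(H) > 0 and tr(H) = -20 < 0, so H is negative definite and the point is a local maximum.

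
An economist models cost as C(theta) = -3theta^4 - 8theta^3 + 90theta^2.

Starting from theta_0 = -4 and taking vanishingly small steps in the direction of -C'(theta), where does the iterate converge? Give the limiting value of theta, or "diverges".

0

C'(theta) = -12theta(theta - 3)(theta + 5), so C'(-4) = -336.
Gradient descent moves in the -C' direction, i.e. theta is increasing.
The nearest critical point in that direction is theta = 0, where C'' = 180 > 0 (a local minimum). The iterate converges there.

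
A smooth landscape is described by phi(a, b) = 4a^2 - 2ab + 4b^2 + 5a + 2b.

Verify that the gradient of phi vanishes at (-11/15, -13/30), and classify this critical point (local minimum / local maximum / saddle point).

local minimum

∇phi = (8a - 2b + 5, -2a + 8b + 2); substituting (-11/15, -13/30) gives ∇phi = (0, 0), so (-11/15, -13/30) is indeed a critical point.
The Hessian of phi is constant: H = [[8, -2], [-2, 8]].
det(H) = 8·8 − (-2)² = 60.
det(H) > 0 and tr(H) = 16 > 0, so H is positive definite and the point is a local minimum.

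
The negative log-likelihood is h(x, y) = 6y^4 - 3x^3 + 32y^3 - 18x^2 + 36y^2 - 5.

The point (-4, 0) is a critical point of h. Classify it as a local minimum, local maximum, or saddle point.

The mixed partial ∂²h/∂x∂y is 0, so the Hessian at any point is diag(h_xx, h_yy) = diag(-18(x + 2), 24(3y^2 + 8y + 3)).
At (-4, 0): H = diag(36, 72).
Both eigenvalues are positive, so H is positive definite: a local minimum.

local minimum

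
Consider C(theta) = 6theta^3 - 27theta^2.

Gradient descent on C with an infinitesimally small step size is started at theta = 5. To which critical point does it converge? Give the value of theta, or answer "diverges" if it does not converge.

C'(theta) = 18theta(theta - 3), so C'(5) = 180.
Gradient descent moves in the -C' direction, i.e. theta is decreasing.
The nearest critical point in that direction is theta = 3, where C'' = 54 > 0 (a local minimum). The iterate converges there.

3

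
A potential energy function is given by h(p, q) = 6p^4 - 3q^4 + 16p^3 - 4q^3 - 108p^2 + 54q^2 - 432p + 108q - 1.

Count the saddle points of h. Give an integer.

h separates as a function of p plus a function of q, so ∇h=0 decouples.
∂h/∂p = 24(p - 3)(p + 2)(p + 3) = 0 at p ∈ {-3, -2, 3}; ∂h/∂q = -12(q - 3)(q + 1)(q + 3) = 0 at q ∈ {-3, -1, 3}.
The Hessian is diagonal: diag(h_pp, h_qq). Second derivatives: h_pp(-3)=144, h_pp(-2)=-120, h_pp(3)=720; h_qq(-3)=-144, h_qq(-1)=96, h_qq(3)=-288.
Saddle points occur where the two diagonal entries have opposite signs: (-3, -3), (-3, 3), (-2, -1), (3, -3), (3, 3). Count: 5.

5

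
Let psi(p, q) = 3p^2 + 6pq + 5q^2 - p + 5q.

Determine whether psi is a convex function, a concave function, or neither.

psi is quadratic, so its Hessian is the constant matrix H = [[6, 6], [6, 10]].
det(H) = 24, tr(H) = 16.
det(H) > 0 and tr(H) > 0, so H is positive definite everywhere: convex.

convex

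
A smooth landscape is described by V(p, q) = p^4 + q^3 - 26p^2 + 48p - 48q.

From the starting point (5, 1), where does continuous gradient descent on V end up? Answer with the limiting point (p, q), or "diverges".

V is separable, so gradient descent decouples: p follows -∂V/∂p, q follows -∂V/∂q.
∂V/∂p = 4(p - 3)(p - 1)(p + 4); at p=5 this is 288, so p decreases.
∂V/∂q = 3(q - 4)(q + 4); at q=1 this is -45, so q increases.
p converges to its nearest critical value 3 (a local min of the p-part); q converges to 4. The iterate converges to (3, 4).

(3, 4)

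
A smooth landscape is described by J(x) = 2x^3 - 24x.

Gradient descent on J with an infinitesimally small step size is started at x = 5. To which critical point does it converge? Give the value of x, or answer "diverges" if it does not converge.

J'(x) = 6(x - 2)(x + 2), so J'(5) = 126.
Gradient descent moves in the -J' direction, i.e. x is decreasing.
The nearest critical point in that direction is x = 2, where J'' = 24 > 0 (a local minimum). The iterate converges there.

2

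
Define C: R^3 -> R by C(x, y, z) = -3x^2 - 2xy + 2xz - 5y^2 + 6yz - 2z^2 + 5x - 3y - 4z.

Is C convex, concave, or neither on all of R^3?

concave

C is quadratic, so its Hessian is the constant matrix H = [[-6, -2, 2], [-2, -10, 6], [2, 6, -4]].
Leading principal minors: -6, 56, -16.
Signs alternate −, +, − ⇒ H ≺ 0 ⇒ concave.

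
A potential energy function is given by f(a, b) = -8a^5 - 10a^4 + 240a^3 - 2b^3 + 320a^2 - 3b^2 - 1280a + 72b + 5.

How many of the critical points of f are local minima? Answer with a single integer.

f separates as a function of a plus a function of b, so ∇f=0 decouples.
∂f/∂a = -40(a - 4)(a - 1)(a + 2)(a + 4) = 0 at a ∈ {-4, -2, 1, 4}; ∂f/∂b = -6(b - 3)(b + 4) = 0 at b ∈ {-4, 3}.
The Hessian is diagonal: diag(f_aa, f_bb). Second derivatives: f_aa(-4)=3200, f_aa(-2)=-1440, f_aa(1)=1800, f_aa(4)=-5760; f_bb(-4)=42, f_bb(3)=-42.
Local minima occur where both diagonal entries positive: (-4, -4), (1, -4). Count: 2.

2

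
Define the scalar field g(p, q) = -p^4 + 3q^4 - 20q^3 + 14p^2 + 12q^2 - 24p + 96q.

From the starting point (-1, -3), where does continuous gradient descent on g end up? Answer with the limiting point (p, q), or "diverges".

g is separable, so gradient descent decouples: p follows -∂g/∂p, q follows -∂g/∂q.
∂g/∂p = -4(p - 2)(p - 1)(p + 3); at p=-1 this is -48, so p increases.
∂g/∂q = 12(q - 4)(q - 2)(q + 1); at q=-3 this is -840, so q increases.
p converges to its nearest critical value 1 (a local min of the p-part); q converges to -1. The iterate converges to (1, -1).

(1, -1)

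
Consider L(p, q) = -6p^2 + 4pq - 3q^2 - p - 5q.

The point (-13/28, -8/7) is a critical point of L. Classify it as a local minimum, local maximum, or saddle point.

local maximum

The Hessian of L is constant: H = [[-12, 4], [4, -6]].
det(H) = (-12)·(-6) − 4² = 56.
det(H) > 0 and tr(H) = -18 < 0, so H is negative definite and the point is a local maximum.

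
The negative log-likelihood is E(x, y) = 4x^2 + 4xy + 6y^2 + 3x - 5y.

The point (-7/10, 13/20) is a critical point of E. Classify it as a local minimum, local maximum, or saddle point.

local minimum

The Hessian of E is constant: H = [[8, 4], [4, 12]].
det(H) = 8·12 − 4² = 80.
det(H) > 0 and tr(H) = 20 > 0, so H is positive definite and the point is a local minimum.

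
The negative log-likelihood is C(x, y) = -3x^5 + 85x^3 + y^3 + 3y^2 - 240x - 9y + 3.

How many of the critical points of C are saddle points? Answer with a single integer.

C separates as a function of x plus a function of y, so ∇C=0 decouples.
∂C/∂x = -15(x - 4)(x - 1)(x + 1)(x + 4) = 0 at x ∈ {-4, -1, 1, 4}; ∂C/∂y = 3(y - 1)(y + 3) = 0 at y ∈ {-3, 1}.
The Hessian is diagonal: diag(C_xx, C_yy). Second derivatives: C_xx(-4)=1800, C_xx(-1)=-450, C_xx(1)=450, C_xx(4)=-1800; C_yy(-3)=-12, C_yy(1)=12.
Saddle points occur where the two diagonal entries have opposite signs: (-4, -3), (-1, 1), (1, -3), (4, 1). Count: 4.

4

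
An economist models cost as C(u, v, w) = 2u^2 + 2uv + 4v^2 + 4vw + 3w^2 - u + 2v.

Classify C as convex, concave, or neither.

C is quadratic, so its Hessian is the constant matrix H = [[4, 2, 0], [2, 8, 4], [0, 4, 6]].
Leading principal minors: 4, 28, 104.
All positive ⇒ H ≻ 0 ⇒ convex.

convex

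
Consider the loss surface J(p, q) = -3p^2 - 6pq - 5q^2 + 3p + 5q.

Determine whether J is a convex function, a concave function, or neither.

J is quadratic, so its Hessian is the constant matrix H = [[-6, -6], [-6, -10]].
det(H) = 24, tr(H) = -16.
det(H) > 0 and tr(H) < 0, so H is negative definite everywhere: concave.

concave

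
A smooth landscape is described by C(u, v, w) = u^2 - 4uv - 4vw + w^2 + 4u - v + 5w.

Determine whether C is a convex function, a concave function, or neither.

C is quadratic, so its Hessian is the constant matrix H = [[2, -4, 0], [-4, 0, -4], [0, -4, 2]].
Leading principal minors: 2, -16, -64.
Neither pattern holds ⇒ H is indefinite ⇒ neither convex nor concave.

neither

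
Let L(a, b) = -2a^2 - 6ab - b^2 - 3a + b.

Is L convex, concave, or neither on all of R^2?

neither

L is quadratic, so its Hessian is the constant matrix H = [[-4, -6], [-6, -2]].
det(H) = -28, tr(H) = -6.
det(H) < 0, so H is indefinite: neither convex nor concave.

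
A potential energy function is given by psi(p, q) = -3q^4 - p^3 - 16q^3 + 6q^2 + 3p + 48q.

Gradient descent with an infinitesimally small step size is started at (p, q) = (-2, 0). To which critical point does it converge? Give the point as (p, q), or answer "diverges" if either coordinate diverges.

(-1, -1)

psi is separable, so gradient descent decouples: p follows -∂psi/∂p, q follows -∂psi/∂q.
∂psi/∂p = -3(p - 1)(p + 1); at p=-2 this is -9, so p increases.
∂psi/∂q = -12(q - 1)(q + 1)(q + 4); at q=0 this is 48, so q decreases.
p converges to its nearest critical value -1 (a local min of the p-part); q converges to -1. The iterate converges to (-1, -1).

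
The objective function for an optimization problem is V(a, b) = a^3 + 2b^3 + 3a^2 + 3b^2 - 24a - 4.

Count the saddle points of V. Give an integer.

2

V separates as a function of a plus a function of b, so ∇V=0 decouples.
∂V/∂a = 3(a - 2)(a + 4) = 0 at a ∈ {-4, 2}; ∂V/∂b = 6b(b + 1) = 0 at b ∈ {-1, 0}.
The Hessian is diagonal: diag(V_aa, V_bb). Second derivatives: V_aa(-4)=-18, V_aa(2)=18; V_bb(-1)=-6, V_bb(0)=6.
Saddle points occur where the two diagonal entries have opposite signs: (-4, 0), (2, -1). Count: 2.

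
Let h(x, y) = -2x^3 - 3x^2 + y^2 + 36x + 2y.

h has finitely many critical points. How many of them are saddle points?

1

h separates as a function of x plus a function of y, so ∇h=0 decouples.
∂h/∂x = -6(x - 2)(x + 3) = 0 at x ∈ {-3, 2}; ∂h/∂y = 2(y + 1) = 0 at y ∈ {-1}.
The Hessian is diagonal: diag(h_xx, h_yy). Second derivatives: h_xx(-3)=30, h_xx(2)=-30; h_yy(-1)=2.
Saddle points occur where the two diagonal entries have opposite signs: (2, -1). Count: 1.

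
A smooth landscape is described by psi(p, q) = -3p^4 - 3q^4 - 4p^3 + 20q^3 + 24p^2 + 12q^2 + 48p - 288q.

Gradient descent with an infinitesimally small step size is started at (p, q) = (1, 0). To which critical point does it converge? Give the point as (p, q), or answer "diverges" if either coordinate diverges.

psi is separable, so gradient descent decouples: p follows -∂psi/∂p, q follows -∂psi/∂q.
∂psi/∂p = -12(p - 2)(p + 1)(p + 2); at p=1 this is 72, so p decreases.
∂psi/∂q = -12(q - 4)(q - 3)(q + 2); at q=0 this is -288, so q increases.
p converges to its nearest critical value -1 (a local min of the p-part); q converges to 3. The iterate converges to (-1, 3).

(-1, 3)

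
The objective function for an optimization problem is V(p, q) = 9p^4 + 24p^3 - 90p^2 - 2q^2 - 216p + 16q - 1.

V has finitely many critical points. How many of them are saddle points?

V separates as a function of p plus a function of q, so ∇V=0 decouples.
∂V/∂p = 36(p - 2)(p + 1)(p + 3) = 0 at p ∈ {-3, -1, 2}; ∂V/∂q = -4(q - 4) = 0 at q ∈ {4}.
The Hessian is diagonal: diag(V_pp, V_qq). Second derivatives: V_pp(-3)=360, V_pp(-1)=-216, V_pp(2)=540; V_qq(4)=-4.
Saddle points occur where the two diagonal entries have opposite signs: (-3, 4), (2, 4). Count: 2.

2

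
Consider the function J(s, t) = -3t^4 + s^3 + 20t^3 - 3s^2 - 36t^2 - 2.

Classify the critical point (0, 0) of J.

local maximum

The mixed partial ∂²J/∂s∂t is 0, so the Hessian at any point is diag(J_ss, J_tt) = diag(6(s - 1), 12(-3t^2 + 10t - 6)).
At (0, 0): H = diag(-6, -72).
Both eigenvalues are negative, so H is negative definite: a local maximum.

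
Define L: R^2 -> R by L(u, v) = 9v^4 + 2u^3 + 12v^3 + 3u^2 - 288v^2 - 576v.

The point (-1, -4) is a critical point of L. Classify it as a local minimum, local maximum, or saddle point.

saddle point

The mixed partial ∂²L/∂u∂v is 0, so the Hessian at any point is diag(L_uu, L_vv) = diag(6(2u + 1), 36(3v^2 + 2v - 16)).
At (-1, -4): H = diag(-6, 864).
The eigenvalues have opposite signs, so H is indefinite: a saddle point.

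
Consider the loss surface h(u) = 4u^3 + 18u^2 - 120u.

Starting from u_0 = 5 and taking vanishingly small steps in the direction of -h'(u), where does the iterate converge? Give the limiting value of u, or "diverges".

2

h'(u) = 12(u - 2)(u + 5), so h'(5) = 360.
Gradient descent moves in the -h' direction, i.e. u is decreasing.
The nearest critical point in that direction is u = 2, where h'' = 84 > 0 (a local minimum). The iterate converges there.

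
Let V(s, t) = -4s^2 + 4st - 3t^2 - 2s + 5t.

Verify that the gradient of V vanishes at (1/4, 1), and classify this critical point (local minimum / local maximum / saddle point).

local maximum

∇V = (-8s + 4t - 2, 4s - 6t + 5); substituting (1/4, 1) gives ∇V = (0, 0), so (1/4, 1) is indeed a critical point.
The Hessian of V is constant: H = [[-8, 4], [4, -6]].
det(H) = (-8)·(-6) − 4² = 32.
det(H) > 0 and tr(H) = -14 < 0, so H is negative definite and the point is a local maximum.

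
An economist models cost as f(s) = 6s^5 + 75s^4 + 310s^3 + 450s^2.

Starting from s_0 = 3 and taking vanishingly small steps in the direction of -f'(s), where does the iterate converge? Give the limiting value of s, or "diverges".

f'(s) = 30s(s + 2)(s + 3)(s + 5), so f'(3) = 21600.
Gradient descent moves in the -f' direction, i.e. s is decreasing.
The nearest critical point in that direction is s = 0, where f'' = 900 > 0 (a local minimum). The iterate converges there.

0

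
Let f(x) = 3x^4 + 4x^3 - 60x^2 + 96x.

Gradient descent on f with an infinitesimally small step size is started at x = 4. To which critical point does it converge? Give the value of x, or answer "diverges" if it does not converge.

f'(x) = 12(x - 2)(x - 1)(x + 4), so f'(4) = 576.
Gradient descent moves in the -f' direction, i.e. x is decreasing.
The nearest critical point in that direction is x = 2, where f'' = 72 > 0 (a local minimum). The iterate converges there.

2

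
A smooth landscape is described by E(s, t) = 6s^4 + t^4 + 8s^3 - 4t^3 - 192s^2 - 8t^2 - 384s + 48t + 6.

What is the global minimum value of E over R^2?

E(s,t) separates as P(s) + Q(t) + 6, so its minimum is min P + min Q + 6.
P'(s) = 24(s - 4)(s + 1)(s + 4) vanishes at s ∈ {-4, -1, 4}; Q'(t) = 4(t - 3)(t - 2)(t + 2) vanishes at t ∈ {-2, 2, 3}.
Local minima of P (where P''>0): P(-4)=-512, P(4)=-2560. Local minima of Q: Q(-2)=-80, Q(3)=45.
So the global minimum of E is P(4) + Q(-2) + 6 = -2560 − 80 + 6 = -2634, attained at (4, -2).

-2634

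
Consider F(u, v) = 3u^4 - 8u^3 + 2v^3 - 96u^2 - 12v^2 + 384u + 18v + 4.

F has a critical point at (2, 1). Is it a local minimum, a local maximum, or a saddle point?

The mixed partial ∂²F/∂u∂v is 0, so the Hessian at any point is diag(F_uu, F_vv) = diag(12(3u^2 - 4u - 16), 12(v - 2)).
At (2, 1): H = diag(-144, -12).
Both eigenvalues are negative, so H is negative definite: a local maximum.

local maximum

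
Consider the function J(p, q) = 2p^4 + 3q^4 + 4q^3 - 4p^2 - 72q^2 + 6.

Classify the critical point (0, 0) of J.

The mixed partial ∂²J/∂p∂q is 0, so the Hessian at any point is diag(J_pp, J_qq) = diag(8(3p^2 - 1), 12(3q^2 + 2q - 12)).
At (0, 0): H = diag(-8, -144).
Both eigenvalues are negative, so H is negative definite: a local maximum.

local maximum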